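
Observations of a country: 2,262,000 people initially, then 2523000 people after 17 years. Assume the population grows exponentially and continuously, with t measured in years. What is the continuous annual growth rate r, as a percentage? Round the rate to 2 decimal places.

r ≈ 0.64% per year

2523000 = 2262000 · e^(r·17)
e^(17r) = 2523000/2262000 = 1.11538
r = ln(1.11538) / 17 = 0.1092 / 17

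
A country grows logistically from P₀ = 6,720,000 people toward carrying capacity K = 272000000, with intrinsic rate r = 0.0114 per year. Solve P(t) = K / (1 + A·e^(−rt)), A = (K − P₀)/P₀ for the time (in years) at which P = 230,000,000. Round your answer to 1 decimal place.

A = (272000000 − 6720000)/6720000 = 39.47619
230000000 = 272000000/(1 + 39.47619·e^(−0.0114t)) → 1 + 39.47619·e^(−0.0114t) = 1.18261
e^(−0.0114t) = 0.004626 → t = ln(216.17914)/0.0114 = 5.37611/0.0114

t ≈ 471.6 years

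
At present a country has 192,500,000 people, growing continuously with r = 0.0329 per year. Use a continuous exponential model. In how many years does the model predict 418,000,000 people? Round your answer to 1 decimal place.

418000000 = 192500000 · e^(0.0329·t)
t = ln(418000000/192500000) / 0.0329 = ln(2.17143) / 0.0329 = 0.77539 / 0.0329

t ≈ 23.6 years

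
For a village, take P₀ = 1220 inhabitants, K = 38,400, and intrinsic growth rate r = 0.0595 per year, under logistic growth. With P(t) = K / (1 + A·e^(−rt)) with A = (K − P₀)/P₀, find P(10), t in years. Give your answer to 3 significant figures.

≈ 2,160 inhabitants

A = (38400 − 1220)/1220 = 30.47541
P(10) = 38400 / (1 + 30.47541·e^(−0.0595·10)) = 38400 / (1 + 30.47541·0.551563)
= 38400 / 17.8091 ≈ 2156.2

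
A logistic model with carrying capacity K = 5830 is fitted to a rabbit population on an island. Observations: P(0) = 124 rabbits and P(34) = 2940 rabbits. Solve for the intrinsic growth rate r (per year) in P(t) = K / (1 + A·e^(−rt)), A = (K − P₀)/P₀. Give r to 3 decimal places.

A = (5830 − 124)/124 = 46.01613
2940 = 5830/(1 + 46.01613·e^(−r·34)) → e^(−34r) = (1.98299 − 1)/46.01613 = 0.021362
r = −ln(0.021362)/34 = 3.84615/34

r ≈ 0.113 per year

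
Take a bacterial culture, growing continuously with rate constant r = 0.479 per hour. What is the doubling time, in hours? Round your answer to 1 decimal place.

doubling time = ln(2) / |r| = 0.69315 / 0.479

doubling time ≈ 1.4 hours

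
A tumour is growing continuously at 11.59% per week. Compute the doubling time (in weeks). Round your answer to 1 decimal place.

doubling time = ln(2) / |r| = 0.69315 / 0.1159

doubling time ≈ 6.0 weeks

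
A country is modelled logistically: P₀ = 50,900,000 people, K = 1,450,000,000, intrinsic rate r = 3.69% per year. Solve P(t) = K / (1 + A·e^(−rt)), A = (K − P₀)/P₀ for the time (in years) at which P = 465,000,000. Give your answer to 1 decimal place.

t ≈ 69.5 years

A = (1450000000 − 50900000)/50900000 = 27.48723
465000000 = 1450000000/(1 + 27.48723·e^(−0.0369t)) → 1 + 27.48723·e^(−0.0369t) = 3.11828
e^(−0.0369t) = 0.077064 → t = ln(12.9762)/0.0369 = 2.56312/0.0369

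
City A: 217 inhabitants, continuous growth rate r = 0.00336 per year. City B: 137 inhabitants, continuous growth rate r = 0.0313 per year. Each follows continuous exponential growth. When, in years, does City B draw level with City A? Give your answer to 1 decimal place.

t ≈ 16.5 years

217·e^(0.00336t) = 137·e^(0.0313t)
217/137 = e^((0.0313 − 0.00336)t) → ln(1.58394) = 0.02794·t
t = 0.45992 / 0.02794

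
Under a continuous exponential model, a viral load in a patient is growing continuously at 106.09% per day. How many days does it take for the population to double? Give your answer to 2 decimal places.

doubling time ≈ 0.65 days

doubling time = ln(2) / |r| = 0.69315 / 1.0609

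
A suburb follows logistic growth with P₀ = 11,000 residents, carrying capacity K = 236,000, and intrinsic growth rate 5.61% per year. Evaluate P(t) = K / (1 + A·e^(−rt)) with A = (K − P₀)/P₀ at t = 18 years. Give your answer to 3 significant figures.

A = (236000 − 11000)/11000 = 20.45455
P(18) = 236000 / (1 + 20.45455·e^(−0.0561·18)) = 236000 / (1 + 20.45455·0.364292)
= 236000 / 8.45142 ≈ 27924.29

≈ 27,900 residents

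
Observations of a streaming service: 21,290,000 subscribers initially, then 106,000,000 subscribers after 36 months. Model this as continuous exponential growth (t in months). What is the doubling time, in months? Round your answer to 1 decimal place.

doubling time ≈ 15.5 months

r = ln(106000000/21290000) / 36 = ln(4.97886) / 36 ≈ 0.044589 per month
doubling time = ln 2 / |r| = 0.69315 / 0.044589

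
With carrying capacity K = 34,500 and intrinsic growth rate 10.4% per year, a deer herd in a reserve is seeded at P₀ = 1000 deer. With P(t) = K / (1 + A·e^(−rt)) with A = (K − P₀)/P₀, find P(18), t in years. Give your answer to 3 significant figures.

A = (34500 − 1000)/1000 = 33.5
P(18) = 34500 / (1 + 33.5·e^(−0.104·18)) = 34500 / (1 + 33.5·0.153816)
= 34500 / 6.15283 ≈ 5607.18

≈ 5,610 deer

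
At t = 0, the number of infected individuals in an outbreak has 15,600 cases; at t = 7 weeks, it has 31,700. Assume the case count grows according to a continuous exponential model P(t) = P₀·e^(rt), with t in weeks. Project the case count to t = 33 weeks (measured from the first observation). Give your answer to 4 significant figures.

r = ln(31700/15600) / 7 ≈ 0.101292 per week
P(33) = 15600 · e^(0.101292·33) = 15600 · 28.29385 ≈ 441384

≈ 441,400 cases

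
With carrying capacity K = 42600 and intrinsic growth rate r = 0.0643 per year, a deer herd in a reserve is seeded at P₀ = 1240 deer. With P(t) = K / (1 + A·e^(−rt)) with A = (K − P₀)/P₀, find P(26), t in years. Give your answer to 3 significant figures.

A = (42600 − 1240)/1240 = 33.35484
P(26) = 42600 / (1 + 33.35484·e^(−0.0643·26)) = 42600 / (1 + 33.35484·0.187909)
= 42600 / 7.26766 ≈ 5861.59

≈ 5,860 deer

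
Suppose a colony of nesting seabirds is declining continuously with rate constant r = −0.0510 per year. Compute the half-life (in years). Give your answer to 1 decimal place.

half-life ≈ 13.6 years

half-life = ln(2) / |r| = 0.69315 / 0.051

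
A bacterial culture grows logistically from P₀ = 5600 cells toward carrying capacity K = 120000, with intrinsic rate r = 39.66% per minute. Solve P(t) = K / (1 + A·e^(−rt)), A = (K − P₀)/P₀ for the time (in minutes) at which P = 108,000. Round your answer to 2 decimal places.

t ≈ 13.15 minutes

A = (120000 − 5600)/5600 = 20.42857
108000 = 120000/(1 + 20.42857·e^(−0.3966t)) → 1 + 20.42857·e^(−0.3966t) = 1.11111
e^(−0.3966t) = 0.005439 → t = ln(183.85714)/0.3966 = 5.21416/0.3966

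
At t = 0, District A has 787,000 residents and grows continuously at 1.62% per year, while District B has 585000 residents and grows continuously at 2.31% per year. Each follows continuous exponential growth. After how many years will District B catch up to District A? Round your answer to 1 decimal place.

787000·e^(0.0162t) = 585000·e^(0.0231t)
787000/585000 = e^((0.0231 − 0.0162)t) → ln(1.3453) = 0.0069·t
t = 0.29662 / 0.0069

t ≈ 43.0 years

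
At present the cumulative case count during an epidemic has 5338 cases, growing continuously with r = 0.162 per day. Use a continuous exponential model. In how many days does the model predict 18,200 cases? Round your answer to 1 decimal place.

18200 = 5338 · e^(0.162·t)
t = ln(18200/5338) / 0.162 = ln(3.40952) / 0.162 = 1.22657 / 0.162

t ≈ 7.6 days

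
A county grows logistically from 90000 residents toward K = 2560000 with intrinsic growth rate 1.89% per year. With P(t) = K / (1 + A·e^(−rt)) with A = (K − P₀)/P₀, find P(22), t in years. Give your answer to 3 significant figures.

A = (2560000 − 90000)/90000 = 27.44444
P(22) = 2560000 / (1 + 27.44444·e^(−0.0189·22)) = 2560000 / (1 + 27.44444·0.659812)
= 2560000 / 19.10818 ≈ 133974.04

≈ 134,000 residents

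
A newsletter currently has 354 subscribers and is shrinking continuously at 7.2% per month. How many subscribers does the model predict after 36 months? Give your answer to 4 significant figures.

P(36) = 354 · e^(-0.072·36) = 354 · e^(-2.592)
= 354 · 0.07487 ≈ 26.5

≈ 26.50 subscribers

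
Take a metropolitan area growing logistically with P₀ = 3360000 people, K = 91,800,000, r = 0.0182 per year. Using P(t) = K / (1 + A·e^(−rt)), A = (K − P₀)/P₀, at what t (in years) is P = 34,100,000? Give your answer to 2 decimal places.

t ≈ 150.79 years

A = (91800000 − 3360000)/3360000 = 26.32143
34100000 = 91800000/(1 + 26.32143·e^(−0.0182t)) → 1 + 26.32143·e^(−0.0182t) = 2.69208
e^(−0.0182t) = 0.064285 → t = ln(15.55564)/0.0182 = 2.74442/0.0182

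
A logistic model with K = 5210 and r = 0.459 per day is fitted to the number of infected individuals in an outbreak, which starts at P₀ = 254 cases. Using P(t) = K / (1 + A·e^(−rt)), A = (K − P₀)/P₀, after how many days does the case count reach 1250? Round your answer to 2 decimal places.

t ≈ 3.96 days

A = (5210 − 254)/254 = 19.51181
1250 = 5210/(1 + 19.51181·e^(−0.459t)) → 1 + 19.51181·e^(−0.459t) = 4.168
e^(−0.459t) = 0.162363 → t = ln(6.15903)/0.459 = 1.81792/0.459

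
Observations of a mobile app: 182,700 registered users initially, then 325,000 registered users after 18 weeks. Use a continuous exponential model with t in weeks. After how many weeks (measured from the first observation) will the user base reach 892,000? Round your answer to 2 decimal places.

t ≈ 49.55 weeks

r = ln(325000/182700) / 18 ≈ 0.031999 per week
t = ln(892000/182700) / r = 1.58562 / 0.031999 ≈ 49.552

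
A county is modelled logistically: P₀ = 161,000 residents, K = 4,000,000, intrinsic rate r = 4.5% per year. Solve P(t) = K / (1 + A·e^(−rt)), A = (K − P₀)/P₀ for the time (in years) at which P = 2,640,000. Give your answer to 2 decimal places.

t ≈ 85.22 years

A = (4000000 − 161000)/161000 = 23.84472
2640000 = 4000000/(1 + 23.84472·e^(−0.045t)) → 1 + 23.84472·e^(−0.045t) = 1.51515
e^(−0.045t) = 0.021604 → t = ln(46.28681)/0.045 = 3.83486/0.045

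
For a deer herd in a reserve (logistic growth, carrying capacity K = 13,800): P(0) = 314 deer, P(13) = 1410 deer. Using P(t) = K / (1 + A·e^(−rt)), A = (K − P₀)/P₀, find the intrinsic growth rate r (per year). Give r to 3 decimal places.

r ≈ 0.122 per year

A = (13800 − 314)/314 = 42.94904
1410 = 13800/(1 + 42.94904·e^(−r·13)) → e^(−13r) = (9.78723 − 1)/42.94904 = 0.204597
r = −ln(0.204597)/13 = 1.58671/13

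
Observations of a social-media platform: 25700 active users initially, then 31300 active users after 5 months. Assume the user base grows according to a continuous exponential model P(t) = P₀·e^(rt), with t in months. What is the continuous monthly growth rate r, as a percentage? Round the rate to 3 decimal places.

r ≈ 3.943% per month

31300 = 25700 · e^(r·5)
e^(5r) = 31300/25700 = 1.2179
r = ln(1.2179) / 5 = 0.19713 / 5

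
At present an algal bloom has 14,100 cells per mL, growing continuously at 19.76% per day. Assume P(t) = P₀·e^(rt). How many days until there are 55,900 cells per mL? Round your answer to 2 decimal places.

55900 = 14100 · e^(0.1976·t)
t = ln(55900/14100) / 0.1976 = ln(3.96454) / 0.1976 = 1.37739 / 0.1976

t ≈ 6.97 days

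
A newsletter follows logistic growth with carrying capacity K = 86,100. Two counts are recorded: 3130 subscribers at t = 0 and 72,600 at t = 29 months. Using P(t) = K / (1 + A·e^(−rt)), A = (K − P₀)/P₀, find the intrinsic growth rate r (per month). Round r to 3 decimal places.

r ≈ 0.171 per month

A = (86100 − 3130)/3130 = 26.50799
72600 = 86100/(1 + 26.50799·e^(−r·29)) → e^(−29r) = (1.18595 − 1)/26.50799 = 0.007015
r = −ln(0.007015)/29 = 4.95972/29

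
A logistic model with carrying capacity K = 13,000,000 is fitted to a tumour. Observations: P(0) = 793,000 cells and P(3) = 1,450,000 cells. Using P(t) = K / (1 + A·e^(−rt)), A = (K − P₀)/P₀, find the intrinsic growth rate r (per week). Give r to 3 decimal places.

r ≈ 0.220 per week

A = (13000000 − 793000)/793000 = 15.39344
1450000 = 13000000/(1 + 15.39344·e^(−r·3)) → e^(−3r) = (8.96552 − 1)/15.39344 = 0.517462
r = −ln(0.517462)/3 = 0.65882/3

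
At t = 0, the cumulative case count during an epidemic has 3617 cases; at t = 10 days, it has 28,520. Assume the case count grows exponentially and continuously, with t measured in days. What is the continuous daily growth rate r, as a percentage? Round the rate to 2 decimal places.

r ≈ 20.65% per day

28520 = 3617 · e^(r·10)
e^(10r) = 28520/3617 = 7.88499
r = ln(7.88499) / 10 = 2.06496 / 10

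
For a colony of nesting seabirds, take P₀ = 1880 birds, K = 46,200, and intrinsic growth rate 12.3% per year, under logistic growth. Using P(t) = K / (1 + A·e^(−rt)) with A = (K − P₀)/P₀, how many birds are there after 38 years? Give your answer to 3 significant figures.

A = (46200 − 1880)/1880 = 23.57447
P(38) = 46200 / (1 + 23.57447·e^(−0.123·38)) = 46200 / (1 + 23.57447·0.009335)
= 46200 / 1.22006 ≈ 37866.86

≈ 37,900 birds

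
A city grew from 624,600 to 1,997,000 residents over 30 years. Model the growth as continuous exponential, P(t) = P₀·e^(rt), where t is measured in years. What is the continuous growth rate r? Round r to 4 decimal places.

1997000 = 624600 · e^(r·30)
e^(30r) = 1997000/624600 = 3.19725
r = ln(3.19725) / 30 = 1.16229 / 30

r ≈ 0.0387 per year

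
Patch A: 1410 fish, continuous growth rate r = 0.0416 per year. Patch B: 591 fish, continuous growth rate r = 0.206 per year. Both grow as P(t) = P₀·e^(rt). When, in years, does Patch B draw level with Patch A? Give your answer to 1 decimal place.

1410·e^(0.0416t) = 591·e^(0.206t)
1410/591 = e^((0.206 − 0.0416)t) → ln(2.38579) = 0.1644·t
t = 0.86953 / 0.1644

t ≈ 5.3 years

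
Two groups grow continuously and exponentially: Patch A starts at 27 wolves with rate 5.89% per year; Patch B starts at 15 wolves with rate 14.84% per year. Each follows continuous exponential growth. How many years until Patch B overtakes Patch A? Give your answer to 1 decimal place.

27·e^(0.0589t) = 15·e^(0.1484t)
27/15 = e^((0.1484 − 0.0589)t) → ln(1.8) = 0.0895·t
t = 0.58779 / 0.0895

t ≈ 6.6 years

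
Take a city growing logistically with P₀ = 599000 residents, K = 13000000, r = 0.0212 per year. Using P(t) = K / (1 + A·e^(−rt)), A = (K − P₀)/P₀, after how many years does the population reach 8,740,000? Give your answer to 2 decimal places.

t ≈ 176.84 years

A = (13000000 − 599000)/599000 = 20.70284
8740000 = 13000000/(1 + 20.70284·e^(−0.0212t)) → 1 + 20.70284·e^(−0.0212t) = 1.48741
e^(−0.0212t) = 0.023543 → t = ln(42.47484)/0.0212 = 3.74891/0.0212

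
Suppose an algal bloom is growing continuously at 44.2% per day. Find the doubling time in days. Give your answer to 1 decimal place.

doubling time ≈ 1.6 days

doubling time = ln(2) / |r| = 0.69315 / 0.442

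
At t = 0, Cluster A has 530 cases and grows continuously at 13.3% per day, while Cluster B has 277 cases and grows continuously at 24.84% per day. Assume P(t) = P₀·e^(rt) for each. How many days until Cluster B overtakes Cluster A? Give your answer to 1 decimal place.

t ≈ 5.6 days

530·e^(0.133t) = 277·e^(0.2484t)
530/277 = e^((0.2484 − 0.133)t) → ln(1.91336) = 0.1154·t
t = 0.64886 / 0.1154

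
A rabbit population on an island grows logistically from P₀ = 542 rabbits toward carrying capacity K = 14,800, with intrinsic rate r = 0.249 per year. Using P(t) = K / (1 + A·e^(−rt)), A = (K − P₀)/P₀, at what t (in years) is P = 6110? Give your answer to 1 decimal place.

A = (14800 − 542)/542 = 26.30627
6110 = 14800/(1 + 26.30627·e^(−0.249t)) → 1 + 26.30627·e^(−0.249t) = 2.42226
e^(−0.249t) = 0.054065 → t = ln(18.49613)/0.249 = 2.91756/0.249

t ≈ 11.7 years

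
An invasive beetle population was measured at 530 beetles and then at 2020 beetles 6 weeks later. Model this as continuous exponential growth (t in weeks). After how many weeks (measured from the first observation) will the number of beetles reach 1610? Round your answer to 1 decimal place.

r = ln(2020/530) / 6 ≈ 0.222996 per week
t = ln(1610/530) / r = 1.11111 / 0.222996 ≈ 4.983

t ≈ 5.0 weeks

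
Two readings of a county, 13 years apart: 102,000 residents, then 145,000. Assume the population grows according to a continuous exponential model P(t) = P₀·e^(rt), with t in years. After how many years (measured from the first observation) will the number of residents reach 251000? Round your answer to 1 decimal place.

r = ln(145000/102000) / 13 ≈ 0.027059 per year
t = ln(251000/102000) / r = 0.90048 / 0.027059 ≈ 33.279

t ≈ 33.3 years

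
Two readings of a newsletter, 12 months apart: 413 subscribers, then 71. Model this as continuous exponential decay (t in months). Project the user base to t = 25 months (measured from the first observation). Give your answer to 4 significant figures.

r = ln(71/413) / 12 ≈ -0.146731 per month
P(25) = 413 · e^(-0.146731·25) = 413 · 0.02552 ≈ 10.54

≈ 10.54 subscribers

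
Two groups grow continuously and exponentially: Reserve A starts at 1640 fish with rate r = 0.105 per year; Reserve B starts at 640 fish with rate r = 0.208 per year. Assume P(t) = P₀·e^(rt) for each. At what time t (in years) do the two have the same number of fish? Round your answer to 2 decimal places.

1640·e^(0.105t) = 640·e^(0.208t)
1640/640 = e^((0.208 − 0.105)t) → ln(2.5625) = 0.103·t
t = 0.94098 / 0.103

t ≈ 9.14 years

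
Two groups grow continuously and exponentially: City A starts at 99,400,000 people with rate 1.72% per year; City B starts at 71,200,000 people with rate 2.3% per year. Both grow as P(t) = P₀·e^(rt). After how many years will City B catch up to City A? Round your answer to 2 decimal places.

t ≈ 57.53 years

99400000·e^(0.0172t) = 71200000·e^(0.023t)
99400000/71200000 = e^((0.023 − 0.0172)t) → ln(1.39607) = 0.0058·t
t = 0.33366 / 0.0058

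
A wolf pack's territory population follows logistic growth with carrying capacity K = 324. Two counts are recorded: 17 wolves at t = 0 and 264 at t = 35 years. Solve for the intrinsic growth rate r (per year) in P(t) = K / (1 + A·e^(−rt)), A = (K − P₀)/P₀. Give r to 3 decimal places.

A = (324 − 17)/17 = 18.05882
264 = 324/(1 + 18.05882·e^(−r·35)) → e^(−35r) = (1.22727 − 1)/18.05882 = 0.012585
r = −ln(0.012585)/35 = 4.37524/35

r ≈ 0.125 per year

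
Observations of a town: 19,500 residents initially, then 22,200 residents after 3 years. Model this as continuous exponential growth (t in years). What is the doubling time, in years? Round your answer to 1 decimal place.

r = ln(22200/19500) / 3 = ln(1.13846) / 3 ≈ 0.043226 per year
doubling time = ln 2 / |r| = 0.69315 / 0.043226

doubling time ≈ 16.0 years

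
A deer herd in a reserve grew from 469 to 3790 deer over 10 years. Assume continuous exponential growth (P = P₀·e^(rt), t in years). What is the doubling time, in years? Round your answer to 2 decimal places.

doubling time ≈ 3.32 years

r = ln(3790/469) / 10 = ln(8.08102) / 10 ≈ 0.208952 per year
doubling time = ln 2 / |r| = 0.69315 / 0.208952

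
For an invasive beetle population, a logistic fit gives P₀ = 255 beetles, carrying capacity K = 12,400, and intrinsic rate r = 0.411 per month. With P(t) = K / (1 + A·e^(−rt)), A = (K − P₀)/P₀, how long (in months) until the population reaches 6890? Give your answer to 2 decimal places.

A = (12400 − 255)/255 = 47.62745
6890 = 12400/(1 + 47.62745·e^(−0.411t)) → 1 + 47.62745·e^(−0.411t) = 1.79971
e^(−0.411t) = 0.016791 → t = ln(59.55592)/0.411 = 4.08692/0.411

t ≈ 9.94 months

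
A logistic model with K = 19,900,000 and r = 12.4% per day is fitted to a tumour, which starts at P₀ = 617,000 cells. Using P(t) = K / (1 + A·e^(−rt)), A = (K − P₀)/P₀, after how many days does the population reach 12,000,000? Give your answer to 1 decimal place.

A = (19900000 − 617000)/617000 = 31.25284
12000000 = 19900000/(1 + 31.25284·e^(−0.124t)) → 1 + 31.25284·e^(−0.124t) = 1.65833
e^(−0.124t) = 0.021065 → t = ln(47.47266)/0.124 = 3.86015/0.124

t ≈ 31.1 days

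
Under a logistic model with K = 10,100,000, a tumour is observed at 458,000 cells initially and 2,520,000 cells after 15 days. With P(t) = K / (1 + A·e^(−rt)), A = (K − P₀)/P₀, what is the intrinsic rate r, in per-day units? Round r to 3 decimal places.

A = (10100000 − 458000)/458000 = 21.0524
2520000 = 10100000/(1 + 21.0524·e^(−r·15)) → e^(−15r) = (4.00794 − 1)/21.0524 = 0.142879
r = −ln(0.142879)/15 = 1.94576/15

r ≈ 0.130 per day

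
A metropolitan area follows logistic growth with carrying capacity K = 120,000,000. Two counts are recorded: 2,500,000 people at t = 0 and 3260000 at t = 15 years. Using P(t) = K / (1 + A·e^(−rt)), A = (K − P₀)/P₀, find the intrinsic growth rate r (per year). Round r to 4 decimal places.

A = (120000000 − 2500000)/2500000 = 47
3260000 = 120000000/(1 + 47·e^(−r·15)) → e^(−15r) = (36.80982 − 1)/47 = 0.761911
r = −ln(0.761911)/15 = 0.27193/15

r ≈ 0.0181 per year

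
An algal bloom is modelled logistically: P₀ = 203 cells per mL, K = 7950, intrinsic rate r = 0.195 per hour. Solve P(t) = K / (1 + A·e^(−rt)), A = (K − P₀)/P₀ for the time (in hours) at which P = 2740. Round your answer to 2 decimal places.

t ≈ 15.38 hours

A = (7950 − 203)/203 = 38.16256
2740 = 7950/(1 + 38.16256·e^(−0.195t)) → 1 + 38.16256·e^(−0.195t) = 2.90146
e^(−0.195t) = 0.049825 → t = ln(20.07014)/0.195 = 2.99923/0.195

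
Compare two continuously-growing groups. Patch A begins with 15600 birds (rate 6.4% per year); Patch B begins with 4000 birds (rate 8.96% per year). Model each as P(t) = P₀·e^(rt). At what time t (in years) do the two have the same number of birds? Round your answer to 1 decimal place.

t ≈ 53.2 years

15600·e^(0.064t) = 4000·e^(0.0896t)
15600/4000 = e^((0.0896 − 0.064)t) → ln(3.9) = 0.0256·t
t = 1.36098 / 0.0256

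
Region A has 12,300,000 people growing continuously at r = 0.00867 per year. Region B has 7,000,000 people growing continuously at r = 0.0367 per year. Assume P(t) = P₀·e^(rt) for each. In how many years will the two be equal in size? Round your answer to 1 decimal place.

12300000·e^(0.00867t) = 7000000·e^(0.0367t)
12300000/7000000 = e^((0.0367 − 0.00867)t) → ln(1.75714) = 0.02803·t
t = 0.56369 / 0.02803

t ≈ 20.1 years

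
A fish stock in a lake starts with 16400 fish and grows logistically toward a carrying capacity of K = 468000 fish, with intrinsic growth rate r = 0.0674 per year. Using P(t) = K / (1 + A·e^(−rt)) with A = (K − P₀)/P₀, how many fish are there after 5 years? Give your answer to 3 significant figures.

≈ 22,700 fish

A = (468000 − 16400)/16400 = 27.53659
P(5) = 468000 / (1 + 27.53659·e^(−0.0674·5)) = 468000 / (1 + 27.53659·0.713909)
= 468000 / 20.65861 ≈ 22653.99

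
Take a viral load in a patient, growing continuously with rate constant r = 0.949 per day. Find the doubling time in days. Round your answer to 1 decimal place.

doubling time ≈ 0.7 days

doubling time = ln(2) / |r| = 0.69315 / 0.949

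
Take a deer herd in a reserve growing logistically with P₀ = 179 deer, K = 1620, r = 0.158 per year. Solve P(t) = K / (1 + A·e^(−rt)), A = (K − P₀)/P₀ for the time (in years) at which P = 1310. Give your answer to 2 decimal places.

t ≈ 22.32 years

A = (1620 − 179)/179 = 8.05028
1310 = 1620/(1 + 8.05028·e^(−0.158t)) → 1 + 8.05028·e^(−0.158t) = 1.23664
e^(−0.158t) = 0.029395 → t = ln(34.01892)/0.158 = 3.52692/0.158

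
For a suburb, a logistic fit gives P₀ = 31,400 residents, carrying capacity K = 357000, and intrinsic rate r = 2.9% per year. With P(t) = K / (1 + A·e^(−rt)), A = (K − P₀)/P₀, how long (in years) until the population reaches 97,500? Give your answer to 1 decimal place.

A = (357000 − 31400)/31400 = 10.36943
97500 = 357000/(1 + 10.36943·e^(−0.029t)) → 1 + 10.36943·e^(−0.029t) = 3.66154
e^(−0.029t) = 0.256672 → t = ln(3.89603)/0.029 = 1.35996/0.029

t ≈ 46.9 years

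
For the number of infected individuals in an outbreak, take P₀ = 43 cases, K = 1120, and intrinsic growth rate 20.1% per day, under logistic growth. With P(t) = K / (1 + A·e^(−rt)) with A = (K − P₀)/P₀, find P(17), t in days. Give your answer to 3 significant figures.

A = (1120 − 43)/43 = 25.04651
P(17) = 1120 / (1 + 25.04651·e^(−0.201·17)) = 1120 / (1 + 25.04651·0.032811)
= 1120 / 1.82179 ≈ 614.78

≈ 615 cases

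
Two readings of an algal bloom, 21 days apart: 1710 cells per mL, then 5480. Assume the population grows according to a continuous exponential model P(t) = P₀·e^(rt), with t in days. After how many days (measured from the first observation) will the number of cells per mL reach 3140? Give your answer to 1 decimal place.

t ≈ 11.0 days

r = ln(5480/1710) / 21 ≈ 0.055458 per day
t = ln(3140/1710) / r = 0.60773 / 0.055458 ≈ 10.958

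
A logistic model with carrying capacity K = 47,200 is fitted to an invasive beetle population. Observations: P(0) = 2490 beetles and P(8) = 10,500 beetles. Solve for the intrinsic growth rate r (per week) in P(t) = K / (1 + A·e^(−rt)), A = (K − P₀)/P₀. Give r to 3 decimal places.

r ≈ 0.205 per week

A = (47200 − 2490)/2490 = 17.95582
10500 = 47200/(1 + 17.95582·e^(−r·8)) → e^(−8r) = (4.49524 − 1)/17.95582 = 0.194658
r = −ln(0.194658)/8 = 1.63651/8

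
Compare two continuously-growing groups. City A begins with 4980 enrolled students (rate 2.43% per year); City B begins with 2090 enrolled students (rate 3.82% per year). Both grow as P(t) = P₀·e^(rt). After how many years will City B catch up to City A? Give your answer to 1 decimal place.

4980·e^(0.0243t) = 2090·e^(0.0382t)
4980/2090 = e^((0.0382 − 0.0243)t) → ln(2.38278) = 0.0139·t
t = 0.86827 / 0.0139

t ≈ 62.5 years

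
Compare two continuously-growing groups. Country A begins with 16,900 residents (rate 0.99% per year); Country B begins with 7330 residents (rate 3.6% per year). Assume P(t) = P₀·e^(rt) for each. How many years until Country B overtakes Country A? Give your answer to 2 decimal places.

16900·e^(0.0099t) = 7330·e^(0.036t)
16900/7330 = e^((0.036 − 0.0099)t) → ln(2.30559) = 0.0261·t
t = 0.83534 / 0.0261

t ≈ 32.01 years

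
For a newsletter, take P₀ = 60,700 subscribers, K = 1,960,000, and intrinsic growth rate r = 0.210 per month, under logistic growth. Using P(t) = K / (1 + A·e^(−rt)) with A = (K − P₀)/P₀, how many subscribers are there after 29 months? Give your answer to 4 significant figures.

≈ 1,830,000 subscribers

A = (1960000 − 60700)/60700 = 31.28995
P(29) = 1960000 / (1 + 31.28995·e^(−0.21·29)) = 1960000 / (1 + 31.28995·0.002265)
= 1960000 / 1.07088 ≈ 1830262.68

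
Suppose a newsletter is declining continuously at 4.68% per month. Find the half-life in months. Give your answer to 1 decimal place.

half-life ≈ 14.8 months

half-life = ln(2) / |r| = 0.69315 / 0.0468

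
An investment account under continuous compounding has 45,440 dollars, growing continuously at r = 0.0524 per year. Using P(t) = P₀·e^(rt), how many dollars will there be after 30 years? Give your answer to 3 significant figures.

P(30) = 45440 · e^(0.0524·30) = 45440 · e^(1.572)
= 45440 · 4.81627 ≈ 218851.36

≈ 219,000 dollars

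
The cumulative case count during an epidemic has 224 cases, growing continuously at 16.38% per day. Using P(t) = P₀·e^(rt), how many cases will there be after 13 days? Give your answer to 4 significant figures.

≈ 1,884 cases

P(13) = 224 · e^(0.1638·13) = 224 · e^(2.1294)
= 224 · 8.40982 ≈ 1883.8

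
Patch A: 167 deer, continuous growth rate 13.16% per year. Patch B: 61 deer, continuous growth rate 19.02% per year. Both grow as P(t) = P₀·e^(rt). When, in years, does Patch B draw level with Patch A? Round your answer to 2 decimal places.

167·e^(0.1316t) = 61·e^(0.1902t)
167/61 = e^((0.1902 − 0.1316)t) → ln(2.7377) = 0.0586·t
t = 1.00712 / 0.0586

t ≈ 17.19 years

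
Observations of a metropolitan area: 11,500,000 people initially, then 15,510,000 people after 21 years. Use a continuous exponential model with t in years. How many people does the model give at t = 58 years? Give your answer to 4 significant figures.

r = ln(15510000/11500000) / 21 ≈ 0.014245 per year
P(58) = 11500000 · e^(0.014245·58) = 11500000 · 2.2846 ≈ 26272888.22

≈ 26,270,000 people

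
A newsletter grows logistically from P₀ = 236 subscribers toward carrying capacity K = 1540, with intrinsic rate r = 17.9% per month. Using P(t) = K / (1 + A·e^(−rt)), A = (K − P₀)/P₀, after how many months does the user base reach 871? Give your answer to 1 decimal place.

A = (1540 − 236)/236 = 5.52542
871 = 1540/(1 + 5.52542·e^(−0.179t)) → 1 + 5.52542·e^(−0.179t) = 1.76808
e^(−0.179t) = 0.139009 → t = ln(7.19379)/0.179 = 1.97322/0.179

t ≈ 11.0 months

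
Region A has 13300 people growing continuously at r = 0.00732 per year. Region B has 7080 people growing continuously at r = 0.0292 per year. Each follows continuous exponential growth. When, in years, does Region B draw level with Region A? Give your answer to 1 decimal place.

13300·e^(0.00732t) = 7080·e^(0.0292t)
13300/7080 = e^((0.0292 − 0.00732)t) → ln(1.87853) = 0.02188·t
t = 0.63049 / 0.02188

t ≈ 28.8 years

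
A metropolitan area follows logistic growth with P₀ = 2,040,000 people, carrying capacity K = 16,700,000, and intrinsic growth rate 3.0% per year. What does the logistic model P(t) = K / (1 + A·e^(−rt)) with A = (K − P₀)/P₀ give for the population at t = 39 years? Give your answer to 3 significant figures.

A = (16700000 − 2040000)/2040000 = 7.18627
P(39) = 16700000 / (1 + 7.18627·e^(−0.03·39)) = 16700000 / (1 + 7.18627·0.310367)
= 16700000 / 3.23038 ≈ 5169667.18

≈ 5,170,000 people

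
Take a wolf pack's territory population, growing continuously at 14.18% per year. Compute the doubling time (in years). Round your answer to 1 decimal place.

doubling time ≈ 4.9 years

doubling time = ln(2) / |r| = 0.69315 / 0.1418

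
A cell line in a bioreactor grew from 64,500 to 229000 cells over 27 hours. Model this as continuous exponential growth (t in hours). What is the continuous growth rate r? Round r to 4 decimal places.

r ≈ 0.0469 per hour

229000 = 64500 · e^(r·27)
e^(27r) = 229000/64500 = 3.55039
r = ln(3.55039) / 27 = 1.26706 / 27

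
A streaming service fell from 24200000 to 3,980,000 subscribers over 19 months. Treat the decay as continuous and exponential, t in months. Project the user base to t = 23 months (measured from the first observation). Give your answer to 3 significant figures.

≈ 2,720,000 subscribers

r = ln(3980000/24200000) / 19 ≈ -0.095004 per month
P(23) = 24200000 · e^(-0.095004·23) = 24200000 · 0.11247 ≈ 2721727.83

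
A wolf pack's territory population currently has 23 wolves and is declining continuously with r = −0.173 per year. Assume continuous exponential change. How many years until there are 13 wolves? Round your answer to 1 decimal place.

13 = 23 · e^(-0.173·t)
t = ln(13/23) / -0.173 = ln(0.56522) / -0.173 = -0.57054 / -0.173

t ≈ 3.3 years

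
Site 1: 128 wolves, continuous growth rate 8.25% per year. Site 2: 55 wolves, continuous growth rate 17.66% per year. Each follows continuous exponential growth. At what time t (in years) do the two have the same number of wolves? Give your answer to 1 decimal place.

t ≈ 9.0 years

128·e^(0.0825t) = 55·e^(0.1766t)
128/55 = e^((0.1766 − 0.0825)t) → ln(2.32727) = 0.0941·t
t = 0.8447 / 0.0941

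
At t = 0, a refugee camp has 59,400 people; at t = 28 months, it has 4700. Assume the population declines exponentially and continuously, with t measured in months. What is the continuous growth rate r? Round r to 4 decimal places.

4700 = 59400 · e^(r·28)
e^(28r) = 4700/59400 = 0.07912
r = ln(0.07912) / 28 = -2.53673 / 28

r ≈ -0.0906 per month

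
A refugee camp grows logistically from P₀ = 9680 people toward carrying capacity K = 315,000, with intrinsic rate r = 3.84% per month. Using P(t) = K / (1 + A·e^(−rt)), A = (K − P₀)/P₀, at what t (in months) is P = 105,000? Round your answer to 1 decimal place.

A = (315000 − 9680)/9680 = 31.54132
105000 = 315000/(1 + 31.54132·e^(−0.0384t)) → 1 + 31.54132·e^(−0.0384t) = 3
e^(−0.0384t) = 0.063409 → t = ln(15.77066)/0.0384 = 2.75815/0.0384

t ≈ 71.8 months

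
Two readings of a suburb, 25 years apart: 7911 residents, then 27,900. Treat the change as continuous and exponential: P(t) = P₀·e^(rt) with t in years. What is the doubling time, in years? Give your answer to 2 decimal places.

r = ln(27900/7911) / 25 = ln(3.52673) / 25 ≈ 0.050415 per year
doubling time = ln 2 / |r| = 0.69315 / 0.050415

doubling time ≈ 13.75 years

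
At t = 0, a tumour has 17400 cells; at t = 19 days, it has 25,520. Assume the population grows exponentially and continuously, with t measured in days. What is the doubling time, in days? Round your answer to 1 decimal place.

doubling time ≈ 34.4 days

r = ln(25520/17400) / 19 = ln(1.46667) / 19 ≈ 0.020157 per day
doubling time = ln 2 / |r| = 0.69315 / 0.020157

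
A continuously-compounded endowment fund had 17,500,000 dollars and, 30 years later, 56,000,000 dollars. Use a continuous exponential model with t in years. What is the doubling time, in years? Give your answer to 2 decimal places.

r = ln(56000000/17500000) / 30 = ln(3.2) / 30 ≈ 0.038772 per year
doubling time = ln 2 / |r| = 0.69315 / 0.038772

doubling time ≈ 17.88 years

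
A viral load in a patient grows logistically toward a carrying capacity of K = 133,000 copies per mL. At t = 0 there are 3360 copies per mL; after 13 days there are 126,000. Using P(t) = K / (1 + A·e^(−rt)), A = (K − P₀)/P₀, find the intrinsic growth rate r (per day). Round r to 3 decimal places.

A = (133000 − 3360)/3360 = 38.58333
126000 = 133000/(1 + 38.58333·e^(−r·13)) → e^(−13r) = (1.05556 − 1)/38.58333 = 0.00144
r = −ln(0.00144)/13 = 6.54319/13

r ≈ 0.503 per day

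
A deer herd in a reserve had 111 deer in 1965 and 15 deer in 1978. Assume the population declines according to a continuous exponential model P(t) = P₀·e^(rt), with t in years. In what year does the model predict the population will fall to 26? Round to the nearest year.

r = ln(15/111) / 13 = -2.00148/13 ≈ -0.15396 per year
t = ln(26/111) / r = -1.45143/-0.15396 ≈ 9.43 years after 1965

year 1974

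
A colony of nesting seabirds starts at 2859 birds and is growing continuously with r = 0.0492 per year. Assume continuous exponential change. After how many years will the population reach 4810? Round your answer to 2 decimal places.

t ≈ 10.57 years

4810 = 2859 · e^(0.0492·t)
t = ln(4810/2859) / 0.0492 = ln(1.68241) / 0.0492 = 0.52023 / 0.0492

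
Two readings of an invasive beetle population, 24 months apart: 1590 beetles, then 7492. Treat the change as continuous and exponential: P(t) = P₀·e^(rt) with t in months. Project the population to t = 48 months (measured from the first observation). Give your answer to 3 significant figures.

r = ln(7492/1590) / 24 ≈ 0.064588 per month
P(48) = 1590 · e^(0.064588·48) = 1590 · 22.20247 ≈ 35301.93

≈ 35,300 beetles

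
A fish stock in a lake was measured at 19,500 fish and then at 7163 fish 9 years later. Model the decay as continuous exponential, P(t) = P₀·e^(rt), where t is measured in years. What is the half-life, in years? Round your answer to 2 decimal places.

half-life ≈ 6.23 years

r = ln(7163/19500) / 9 = ln(0.36733) / 9 ≈ -0.111276 per year
half-life = ln 2 / |r| = 0.69315 / 0.111276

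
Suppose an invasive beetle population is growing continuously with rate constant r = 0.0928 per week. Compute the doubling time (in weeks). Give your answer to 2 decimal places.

doubling time ≈ 7.47 weeks

doubling time = ln(2) / |r| = 0.69315 / 0.0928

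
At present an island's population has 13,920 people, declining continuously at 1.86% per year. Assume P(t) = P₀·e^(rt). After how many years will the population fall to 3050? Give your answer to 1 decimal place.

t ≈ 81.6 years

3050 = 13920 · e^(-0.0186·t)
t = ln(3050/13920) / -0.0186 = ln(0.21911) / -0.0186 = -1.51819 / -0.0186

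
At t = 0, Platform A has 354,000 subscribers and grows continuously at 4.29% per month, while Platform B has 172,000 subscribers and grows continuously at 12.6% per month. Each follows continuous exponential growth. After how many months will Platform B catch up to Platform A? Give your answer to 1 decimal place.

t ≈ 8.7 months

354000·e^(0.0429t) = 172000·e^(0.126t)
354000/172000 = e^((0.126 − 0.0429)t) → ln(2.05814) = 0.0831·t
t = 0.7218 / 0.0831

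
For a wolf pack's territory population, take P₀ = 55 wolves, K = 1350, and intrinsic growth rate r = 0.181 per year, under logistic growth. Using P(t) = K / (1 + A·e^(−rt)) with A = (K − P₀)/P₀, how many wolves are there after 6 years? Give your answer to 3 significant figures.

≈ 151 wolves

A = (1350 − 55)/55 = 23.54545
P(6) = 1350 / (1 + 23.54545·e^(−0.181·6)) = 1350 / (1 + 23.54545·0.337564)
= 1350 / 8.9481 ≈ 150.87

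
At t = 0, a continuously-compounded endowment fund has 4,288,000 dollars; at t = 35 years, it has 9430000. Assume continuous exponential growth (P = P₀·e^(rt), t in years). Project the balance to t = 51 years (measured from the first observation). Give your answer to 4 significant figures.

≈ 13,520,000 dollars

r = ln(9430000/4288000) / 35 ≈ 0.022516 per year
P(51) = 4288000 · e^(0.022516·51) = 4288000 · 3.15295 ≈ 13519853.86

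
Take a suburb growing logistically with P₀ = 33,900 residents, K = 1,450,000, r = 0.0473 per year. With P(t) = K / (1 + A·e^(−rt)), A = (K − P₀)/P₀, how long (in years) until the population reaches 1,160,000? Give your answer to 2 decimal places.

t ≈ 108.21 years

A = (1450000 − 33900)/33900 = 41.77286
1160000 = 1450000/(1 + 41.77286·e^(−0.0473t)) → 1 + 41.77286·e^(−0.0473t) = 1.25
e^(−0.0473t) = 0.005985 → t = ln(167.09145)/0.0473 = 5.11854/0.0473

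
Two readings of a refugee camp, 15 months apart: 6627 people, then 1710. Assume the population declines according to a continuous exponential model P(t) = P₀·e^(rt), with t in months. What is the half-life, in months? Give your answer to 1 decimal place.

half-life ≈ 7.7 months

r = ln(1710/6627) / 15 = ln(0.25804) / 15 ≈ -0.090311 per month
half-life = ln 2 / |r| = 0.69315 / 0.090311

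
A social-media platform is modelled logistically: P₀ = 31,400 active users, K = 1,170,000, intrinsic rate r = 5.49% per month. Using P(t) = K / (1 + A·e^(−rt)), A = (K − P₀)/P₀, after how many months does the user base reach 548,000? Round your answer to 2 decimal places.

t ≈ 63.10 months

A = (1170000 − 31400)/31400 = 36.26115
548000 = 1170000/(1 + 36.26115·e^(−0.0549t)) → 1 + 36.26115·e^(−0.0549t) = 2.13504
e^(−0.0549t) = 0.031302 → t = ln(31.94712)/0.0549 = 3.46408/0.0549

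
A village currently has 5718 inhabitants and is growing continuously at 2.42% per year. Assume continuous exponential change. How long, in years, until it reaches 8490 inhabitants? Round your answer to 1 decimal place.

8490 = 5718 · e^(0.0242·t)
t = ln(8490/5718) / 0.0242 = ln(1.48478) / 0.0242 = 0.39527 / 0.0242

t ≈ 16.3 years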